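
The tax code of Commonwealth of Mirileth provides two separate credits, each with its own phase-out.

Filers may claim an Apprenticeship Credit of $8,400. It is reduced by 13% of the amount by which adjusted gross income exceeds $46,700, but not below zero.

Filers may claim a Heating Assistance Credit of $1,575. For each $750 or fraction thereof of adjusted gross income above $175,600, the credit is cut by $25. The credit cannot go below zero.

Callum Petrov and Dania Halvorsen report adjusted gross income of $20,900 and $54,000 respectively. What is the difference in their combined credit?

Callum ($20,900): Apprenticeship Credit: $20,900 is at or below the $46,700 threshold, so the full $8,400 applies. Heating Assistance Credit: $20,900 is at or below the $175,600 threshold, so the full $1,575 applies. total $8,400 + $1,575 = $9,975
Dania ($54,000): Apprenticeship Credit: 13% of the $7,300 excess over $46,700 is $949; credit = $8,400 − $949 = $7,451. Heating Assistance Credit: $54,000 is at or below the $175,600 threshold, so the full $1,575 applies. total $7,451 + $1,575 = $9,026
Difference: |$9,975 − $9,026| = $949.

$949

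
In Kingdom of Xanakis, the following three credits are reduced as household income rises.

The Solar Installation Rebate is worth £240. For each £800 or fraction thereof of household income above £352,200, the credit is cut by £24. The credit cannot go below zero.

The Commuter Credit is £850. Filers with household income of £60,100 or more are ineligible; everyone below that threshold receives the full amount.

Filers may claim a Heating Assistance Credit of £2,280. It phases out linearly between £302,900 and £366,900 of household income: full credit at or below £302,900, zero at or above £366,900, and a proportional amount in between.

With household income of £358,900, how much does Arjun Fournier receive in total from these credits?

£309

Solar Installation Rebate: income exceeds £352,200 by £6,700, which is 9 full-or-partial £800 increments; reduction = 9 × £24 = £216, leaving £24.
Commuter Credit: £358,900 meets or exceeds the £60,100 cutoff, so the credit is £0.
Heating Assistance Credit: £358,900 is £56,000 into a £64,000 phase-out range, leaving 8,000/64,000 of the credit: £2,280 × 8,000/64,000 = £285.
Total: £24 + £0 + £285 = £309.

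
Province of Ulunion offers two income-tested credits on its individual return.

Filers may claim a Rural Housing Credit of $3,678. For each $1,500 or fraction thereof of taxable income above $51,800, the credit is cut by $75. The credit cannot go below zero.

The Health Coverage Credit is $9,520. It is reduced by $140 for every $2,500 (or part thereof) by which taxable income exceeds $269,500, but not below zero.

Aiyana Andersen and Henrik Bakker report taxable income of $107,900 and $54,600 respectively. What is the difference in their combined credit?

Aiyana ($107,900): Rural Housing Credit: income exceeds $51,800 by $56,100, which is 38 full-or-partial $1,500 increments; reduction = 38 × $75 = $2,850, leaving $828. Health Coverage Credit: $107,900 is at or below the $269,500 threshold, so the full $9,520 applies. total $828 + $9,520 = $10,348
Henrik ($54,600): Rural Housing Credit: income exceeds $51,800 by $2,800, which is 2 full-or-partial $1,500 increments; reduction = 2 × $75 = $150, leaving $3,528. Health Coverage Credit: $54,600 is at or below the $269,500 threshold, so the full $9,520 applies. total $3,528 + $9,520 = $13,048
Difference: |$10,348 − $13,048| = $2,700.

$2,700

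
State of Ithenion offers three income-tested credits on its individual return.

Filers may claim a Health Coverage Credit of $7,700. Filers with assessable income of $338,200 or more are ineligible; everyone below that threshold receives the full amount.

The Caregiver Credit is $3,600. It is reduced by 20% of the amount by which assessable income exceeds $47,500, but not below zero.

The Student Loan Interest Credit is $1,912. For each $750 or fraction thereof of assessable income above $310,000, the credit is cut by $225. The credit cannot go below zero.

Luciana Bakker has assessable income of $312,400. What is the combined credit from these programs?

$8,712

Health Coverage Credit: $312,400 is below the $338,200 cutoff, so the full $7,700 applies.
Caregiver Credit: 20% of the $264,900 excess over $47,500 is $52,980 ≥ base, so the credit is $0.
Student Loan Interest Credit: income exceeds $310,000 by $2,400, which is 4 full-or-partial $750 increments; reduction = 4 × $225 = $900, leaving $1,012.
Total: $7,700 + $0 + $1,012 = $8,712.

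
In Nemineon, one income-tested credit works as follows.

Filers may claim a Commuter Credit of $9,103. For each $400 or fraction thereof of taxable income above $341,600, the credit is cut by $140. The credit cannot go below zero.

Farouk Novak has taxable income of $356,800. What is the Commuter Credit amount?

Commuter Credit: income exceeds $341,600 by $15,200, which is 38 full-or-partial $400 increments; reduction = 38 × $140 = $5,320, leaving $3,783.

$3,783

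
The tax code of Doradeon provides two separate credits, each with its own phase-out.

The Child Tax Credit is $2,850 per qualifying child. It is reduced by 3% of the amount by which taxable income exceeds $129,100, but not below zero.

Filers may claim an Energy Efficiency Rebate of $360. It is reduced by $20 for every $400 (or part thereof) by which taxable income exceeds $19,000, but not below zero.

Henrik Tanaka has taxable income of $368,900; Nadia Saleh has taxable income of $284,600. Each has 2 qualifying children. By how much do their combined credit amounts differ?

$1,035

Henrik ($368,900): Child Tax Credit: base = 2 × $2,850 = $5,700. 3% of the $239,800 excess over $129,100 is $7,194 ≥ base, so the credit is $0. Energy Efficiency Rebate: income exceeds $19,000 by $349,900 → 875 increments × $20 = $17,500 ≥ base, so the credit is $0. total $0 + $0 = $0
Nadia ($284,600): Child Tax Credit: base = 2 × $2,850 = $5,700. 3% of the $155,500 excess over $129,100 is $4,665; credit = $5,700 − $4,665 = $1,035. Energy Efficiency Rebate: income exceeds $19,000 by $265,600 → 664 increments × $20 = $13,280 ≥ base, so the credit is $0. total $1,035 + $0 = $1,035
Difference: |$0 − $1,035| = $1,035.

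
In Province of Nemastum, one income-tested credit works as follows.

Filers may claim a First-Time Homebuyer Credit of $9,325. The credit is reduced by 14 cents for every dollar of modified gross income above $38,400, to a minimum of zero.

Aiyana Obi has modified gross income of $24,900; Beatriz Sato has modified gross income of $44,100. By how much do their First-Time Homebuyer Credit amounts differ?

Aiyana ($24,900): First-Time Homebuyer Credit: $24,900 is at or below the $38,400 threshold, so the full $9,325 applies.
Beatriz ($44,100): First-Time Homebuyer Credit: 14% of the $5,700 excess over $38,400 is $798; credit = $9,325 − $798 = $8,527.
Difference: |$9,325 − $8,527| = $798.

$798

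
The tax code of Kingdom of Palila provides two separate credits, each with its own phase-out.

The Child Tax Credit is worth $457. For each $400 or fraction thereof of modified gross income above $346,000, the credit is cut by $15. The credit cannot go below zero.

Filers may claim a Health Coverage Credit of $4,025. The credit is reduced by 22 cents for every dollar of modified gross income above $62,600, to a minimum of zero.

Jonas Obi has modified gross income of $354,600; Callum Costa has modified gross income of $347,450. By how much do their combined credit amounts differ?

$270

Jonas ($354,600): Child Tax Credit: income exceeds $346,000 by $8,600, which is 22 full-or-partial $400 increments; reduction = 22 × $15 = $330, leaving $127. Health Coverage Credit: 22% of the $292,000 excess over $62,600 is $64,240 ≥ base, so the credit is $0. total $127 + $0 = $127
Callum ($347,450): Child Tax Credit: income exceeds $346,000 by $1,450, which is 4 full-or-partial $400 increments; reduction = 4 × $15 = $60, leaving $397. Health Coverage Credit: 22% of the $284,850 excess over $62,600 is $62,667 ≥ base, so the credit is $0. total $397 + $0 = $397
Difference: |$127 − $397| = $270.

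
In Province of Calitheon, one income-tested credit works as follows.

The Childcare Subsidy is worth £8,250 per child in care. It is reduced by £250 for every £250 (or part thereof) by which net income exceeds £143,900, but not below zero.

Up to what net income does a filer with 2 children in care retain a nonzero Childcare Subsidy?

£160,150

Full credit = 2 × £8,250 = £16,500.
After 65 increments the reduction is 65 × £250 = £16,250, leaving £250; one more increment wipes it out. Increment 65 ends at excess 65 × £250 = £16,250, so the highest qualifying income is £143,900 + £16,250 = £160,150.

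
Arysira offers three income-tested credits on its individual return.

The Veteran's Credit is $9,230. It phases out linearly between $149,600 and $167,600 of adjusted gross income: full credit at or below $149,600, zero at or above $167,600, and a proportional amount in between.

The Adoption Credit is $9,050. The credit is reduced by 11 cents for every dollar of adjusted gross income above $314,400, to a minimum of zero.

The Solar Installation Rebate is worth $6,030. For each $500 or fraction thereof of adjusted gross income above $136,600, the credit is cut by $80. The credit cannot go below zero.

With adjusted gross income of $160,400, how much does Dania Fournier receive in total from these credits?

Veteran's Credit: $160,400 is $10,800 into a $18,000 phase-out range, leaving 7,200/18,000 of the credit: $9,230 × 7,200/18,000 = $3,692.
Adoption Credit: $160,400 is at or below the $314,400 threshold, so the full $9,050 applies.
Solar Installation Rebate: income exceeds $136,600 by $23,800, which is 48 full-or-partial $500 increments; reduction = 48 × $80 = $3,840, leaving $2,190.
Total: $3,692 + $9,050 + $2,190 = $14,932.

$14,932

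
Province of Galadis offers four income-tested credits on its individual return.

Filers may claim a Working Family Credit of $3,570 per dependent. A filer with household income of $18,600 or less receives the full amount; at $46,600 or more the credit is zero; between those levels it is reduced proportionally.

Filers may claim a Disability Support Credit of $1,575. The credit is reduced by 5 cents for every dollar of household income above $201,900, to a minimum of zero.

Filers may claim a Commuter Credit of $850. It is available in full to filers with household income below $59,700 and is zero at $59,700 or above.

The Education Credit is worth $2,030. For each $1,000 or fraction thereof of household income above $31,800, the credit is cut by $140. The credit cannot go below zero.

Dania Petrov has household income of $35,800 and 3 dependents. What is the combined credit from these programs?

$8,026

Working Family Credit: base = 3 × $3,570 = $10,710. $35,800 is $17,200 into a $28,000 phase-out range, leaving 10,800/28,000 of the credit: $10,710 × 10,800/28,000 = $4,131.
Disability Support Credit: $35,800 is at or below the $201,900 threshold, so the full $1,575 applies.
Commuter Credit: $35,800 is below the $59,700 cutoff, so the full $850 applies.
Education Credit: income exceeds $31,800 by $4,000, which is 4 full-or-partial $1,000 increments; reduction = 4 × $140 = $560, leaving $1,470.
Total: $4,131 + $1,575 + $850 + $1,470 = $8,026.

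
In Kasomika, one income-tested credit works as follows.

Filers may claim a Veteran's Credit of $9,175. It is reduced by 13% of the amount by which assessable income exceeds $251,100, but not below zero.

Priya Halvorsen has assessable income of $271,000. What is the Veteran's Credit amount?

Veteran's Credit: 13% of the $19,900 excess over $251,100 is $2,587; credit = $9,175 − $2,587 = $6,588.

$6,588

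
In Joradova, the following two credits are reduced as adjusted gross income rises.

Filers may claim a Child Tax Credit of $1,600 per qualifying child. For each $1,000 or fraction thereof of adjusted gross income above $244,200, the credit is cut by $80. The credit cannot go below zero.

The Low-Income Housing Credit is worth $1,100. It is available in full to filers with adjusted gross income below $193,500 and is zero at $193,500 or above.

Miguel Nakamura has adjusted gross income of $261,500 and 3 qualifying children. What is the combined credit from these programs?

$3,360

Child Tax Credit: base = 3 × $1,600 = $4,800. income exceeds $244,200 by $17,300, which is 18 full-or-partial $1,000 increments; reduction = 18 × $80 = $1,440, leaving $3,360.
Low-Income Housing Credit: $261,500 meets or exceeds the $193,500 cutoff, so the credit is $0.
Total: $3,360 + $0 = $3,360.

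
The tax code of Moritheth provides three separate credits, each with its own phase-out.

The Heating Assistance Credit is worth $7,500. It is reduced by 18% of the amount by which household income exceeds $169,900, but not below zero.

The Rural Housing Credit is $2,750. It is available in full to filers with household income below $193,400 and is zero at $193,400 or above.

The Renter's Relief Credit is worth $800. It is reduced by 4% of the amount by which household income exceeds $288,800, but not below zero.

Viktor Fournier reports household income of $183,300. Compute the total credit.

Heating Assistance Credit: 18% of the $13,400 excess over $169,900 is $2,412; credit = $7,500 − $2,412 = $5,088.
Rural Housing Credit: $183,300 is below the $193,400 cutoff, so the full $2,750 applies.
Renter's Relief Credit: $183,300 is at or below the $288,800 threshold, so the full $800 applies.
Total: $5,088 + $2,750 + $800 = $8,638.

$8,638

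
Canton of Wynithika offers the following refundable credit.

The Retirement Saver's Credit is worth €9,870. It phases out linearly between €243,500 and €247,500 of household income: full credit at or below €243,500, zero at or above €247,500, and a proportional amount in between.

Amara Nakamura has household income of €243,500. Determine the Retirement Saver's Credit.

€9,870

Retirement Saver's Credit: €243,500 is at or below the €243,500 threshold, so the full €9,870 applies.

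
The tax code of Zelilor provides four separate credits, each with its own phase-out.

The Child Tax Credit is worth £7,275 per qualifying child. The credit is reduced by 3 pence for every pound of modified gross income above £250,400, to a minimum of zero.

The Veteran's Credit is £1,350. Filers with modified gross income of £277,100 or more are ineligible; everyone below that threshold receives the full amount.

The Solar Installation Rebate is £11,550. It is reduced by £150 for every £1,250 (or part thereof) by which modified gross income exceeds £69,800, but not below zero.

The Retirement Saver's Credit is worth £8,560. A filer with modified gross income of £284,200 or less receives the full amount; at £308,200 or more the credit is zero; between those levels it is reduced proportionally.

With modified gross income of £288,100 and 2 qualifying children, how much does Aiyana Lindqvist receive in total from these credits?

£20,588

Child Tax Credit: base = 2 × £7,275 = £14,550. 3% of the £37,700 excess over £250,400 is £1,131; credit = £14,550 − £1,131 = £13,419.
Veteran's Credit: £288,100 meets or exceeds the £277,100 cutoff, so the credit is £0.
Solar Installation Rebate: income exceeds £69,800 by £218,300 → 175 increments × £150 = £26,250 ≥ base, so the credit is £0.
Retirement Saver's Credit: £288,100 is £3,900 into a £24,000 phase-out range, leaving 20,100/24,000 of the credit: £8,560 × 20,100/24,000 = £7,169.
Total: £13,419 + £0 + £0 + £7,169 = £20,588.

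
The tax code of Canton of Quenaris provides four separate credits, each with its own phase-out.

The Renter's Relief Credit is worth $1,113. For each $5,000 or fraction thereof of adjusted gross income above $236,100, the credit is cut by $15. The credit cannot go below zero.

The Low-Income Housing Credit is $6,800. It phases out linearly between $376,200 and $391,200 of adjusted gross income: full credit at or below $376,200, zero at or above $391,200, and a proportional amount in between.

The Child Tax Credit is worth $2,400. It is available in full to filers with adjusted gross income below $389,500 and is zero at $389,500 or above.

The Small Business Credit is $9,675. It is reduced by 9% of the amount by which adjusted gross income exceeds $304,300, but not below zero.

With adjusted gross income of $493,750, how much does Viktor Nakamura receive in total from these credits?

$333

Renter's Relief Credit: income exceeds $236,100 by $257,650, which is 52 full-or-partial $5,000 increments; reduction = 52 × $15 = $780, leaving $333.
Low-Income Housing Credit: $493,750 is at or above $391,200, so the credit is $0.
Child Tax Credit: $493,750 meets or exceeds the $389,500 cutoff, so the credit is $0.
Small Business Credit: 9% of the $189,450 excess over $304,300 is $17,050.50 ≥ base, so the credit is $0.
Total: $333 + $0 + $0 + $0 = $333.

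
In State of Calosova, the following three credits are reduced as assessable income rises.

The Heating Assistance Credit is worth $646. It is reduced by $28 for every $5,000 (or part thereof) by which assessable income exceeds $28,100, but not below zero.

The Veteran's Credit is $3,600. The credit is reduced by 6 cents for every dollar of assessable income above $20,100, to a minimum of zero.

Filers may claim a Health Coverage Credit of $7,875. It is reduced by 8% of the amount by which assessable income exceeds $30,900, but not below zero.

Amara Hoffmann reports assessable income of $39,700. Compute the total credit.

$10,157

Heating Assistance Credit: income exceeds $28,100 by $11,600, which is 3 full-or-partial $5,000 increments; reduction = 3 × $28 = $84, leaving $562.
Veteran's Credit: 6% of the $19,600 excess over $20,100 is $1,176; credit = $3,600 − $1,176 = $2,424.
Health Coverage Credit: 8% of the $8,800 excess over $30,900 is $704; credit = $7,875 − $704 = $7,171.
Total: $562 + $2,424 + $7,171 = $10,157.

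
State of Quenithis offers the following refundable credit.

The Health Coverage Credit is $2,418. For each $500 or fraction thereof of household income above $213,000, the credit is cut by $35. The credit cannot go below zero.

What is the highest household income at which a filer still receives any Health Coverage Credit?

$247,500

After 69 increments the reduction is 69 × $35 = $2,415, leaving $3; one more increment wipes it out. Increment 69 ends at excess 69 × $500 = $34,500, so the highest qualifying income is $213,000 + $34,500 = $247,500.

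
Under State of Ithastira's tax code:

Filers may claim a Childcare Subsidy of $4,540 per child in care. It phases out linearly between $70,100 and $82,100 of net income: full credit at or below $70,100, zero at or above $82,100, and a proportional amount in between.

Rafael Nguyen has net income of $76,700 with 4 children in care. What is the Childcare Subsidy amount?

Childcare Subsidy: base = 4 × $4,540 = $18,160. $76,700 is $6,600 into a $12,000 phase-out range, leaving 5,400/12,000 of the credit: $18,160 × 5,400/12,000 = $8,172.

$8,172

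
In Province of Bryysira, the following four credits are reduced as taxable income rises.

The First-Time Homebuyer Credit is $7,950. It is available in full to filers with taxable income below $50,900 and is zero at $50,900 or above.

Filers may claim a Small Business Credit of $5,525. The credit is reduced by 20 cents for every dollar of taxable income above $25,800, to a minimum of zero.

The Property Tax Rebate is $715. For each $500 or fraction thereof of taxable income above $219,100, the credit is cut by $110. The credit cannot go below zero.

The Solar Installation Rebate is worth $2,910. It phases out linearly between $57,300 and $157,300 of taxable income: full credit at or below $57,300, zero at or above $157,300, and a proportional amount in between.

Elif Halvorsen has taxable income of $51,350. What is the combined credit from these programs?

First-Time Homebuyer Credit: $51,350 meets or exceeds the $50,900 cutoff, so the credit is $0.
Small Business Credit: 20% of the $25,550 excess over $25,800 is $5,110; credit = $5,525 − $5,110 = $415.
Property Tax Rebate: $51,350 is at or below the $219,100 threshold, so the full $715 applies.
Solar Installation Rebate: $51,350 is at or below the $57,300 threshold, so the full $2,910 applies.
Total: $0 + $415 + $715 + $2,910 = $4,040.

$4,040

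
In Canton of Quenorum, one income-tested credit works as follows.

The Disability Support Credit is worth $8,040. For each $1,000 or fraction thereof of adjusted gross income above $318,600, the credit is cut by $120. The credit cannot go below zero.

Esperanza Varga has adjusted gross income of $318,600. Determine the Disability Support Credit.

$8,040

Disability Support Credit: $318,600 is at or below the $318,600 threshold, so the full $8,040 applies.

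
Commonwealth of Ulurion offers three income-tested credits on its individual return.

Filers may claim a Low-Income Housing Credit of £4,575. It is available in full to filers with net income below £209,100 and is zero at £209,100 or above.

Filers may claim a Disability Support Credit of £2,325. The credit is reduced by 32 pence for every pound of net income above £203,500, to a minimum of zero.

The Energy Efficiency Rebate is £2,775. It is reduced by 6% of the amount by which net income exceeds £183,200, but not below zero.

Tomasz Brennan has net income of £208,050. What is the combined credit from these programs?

£6,728

Low-Income Housing Credit: £208,050 is below the £209,100 cutoff, so the full £4,575 applies.
Disability Support Credit: 32% of the £4,550 excess over £203,500 is £1,456; credit = £2,325 − £1,456 = £869.
Energy Efficiency Rebate: 6% of the £24,850 excess over £183,200 is £1,491; credit = £2,775 − £1,491 = £1,284.
Total: £4,575 + £869 + £1,284 = £6,728.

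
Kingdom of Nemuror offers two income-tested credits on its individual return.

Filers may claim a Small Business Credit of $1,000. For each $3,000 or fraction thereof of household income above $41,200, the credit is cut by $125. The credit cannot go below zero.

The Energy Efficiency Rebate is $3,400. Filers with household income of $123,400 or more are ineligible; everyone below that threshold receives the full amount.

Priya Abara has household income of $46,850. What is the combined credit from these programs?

Small Business Credit: income exceeds $41,200 by $5,650, which is 2 full-or-partial $3,000 increments; reduction = 2 × $125 = $250, leaving $750.
Energy Efficiency Rebate: $46,850 is below the $123,400 cutoff, so the full $3,400 applies.
Total: $750 + $3,400 = $4,150.

$4,150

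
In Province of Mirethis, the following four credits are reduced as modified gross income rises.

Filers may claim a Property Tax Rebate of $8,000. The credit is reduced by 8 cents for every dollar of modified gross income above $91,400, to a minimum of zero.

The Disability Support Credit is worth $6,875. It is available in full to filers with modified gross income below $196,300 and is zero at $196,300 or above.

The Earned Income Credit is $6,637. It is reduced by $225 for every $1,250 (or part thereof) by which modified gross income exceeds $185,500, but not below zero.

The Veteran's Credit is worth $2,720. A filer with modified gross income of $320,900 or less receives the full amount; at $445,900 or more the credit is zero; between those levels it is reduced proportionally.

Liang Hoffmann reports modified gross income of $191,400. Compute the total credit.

Property Tax Rebate: 8% of the $100,000 excess over $91,400 is $8,000 ≥ base, so the credit is $0.
Disability Support Credit: $191,400 is below the $196,300 cutoff, so the full $6,875 applies.
Earned Income Credit: income exceeds $185,500 by $5,900, which is 5 full-or-partial $1,250 increments; reduction = 5 × $225 = $1,125, leaving $5,512.
Veteran's Credit: $191,400 is at or below the $320,900 threshold, so the full $2,720 applies.
Total: $0 + $6,875 + $5,512 + $2,720 = $15,107.

$15,107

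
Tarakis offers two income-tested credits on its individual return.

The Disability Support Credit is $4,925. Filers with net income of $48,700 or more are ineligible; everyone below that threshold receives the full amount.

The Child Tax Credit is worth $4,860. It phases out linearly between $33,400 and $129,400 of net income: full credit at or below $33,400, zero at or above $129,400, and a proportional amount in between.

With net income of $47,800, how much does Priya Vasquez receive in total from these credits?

$9,056

Disability Support Credit: $47,800 is below the $48,700 cutoff, so the full $4,925 applies.
Child Tax Credit: $47,800 is $14,400 into a $96,000 phase-out range, leaving 81,600/96,000 of the credit: $4,860 × 81,600/96,000 = $4,131.
Total: $4,925 + $4,131 = $9,056.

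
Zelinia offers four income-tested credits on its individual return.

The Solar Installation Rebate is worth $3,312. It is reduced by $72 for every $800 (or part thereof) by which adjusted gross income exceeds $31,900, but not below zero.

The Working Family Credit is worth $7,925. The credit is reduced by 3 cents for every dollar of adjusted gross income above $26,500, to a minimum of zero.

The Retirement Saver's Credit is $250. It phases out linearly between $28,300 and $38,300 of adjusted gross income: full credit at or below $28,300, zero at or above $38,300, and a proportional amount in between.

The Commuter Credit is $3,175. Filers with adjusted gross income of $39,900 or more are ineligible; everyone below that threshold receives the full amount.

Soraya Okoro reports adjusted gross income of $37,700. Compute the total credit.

$13,515

Solar Installation Rebate: income exceeds $31,900 by $5,800, which is 8 full-or-partial $800 increments; reduction = 8 × $72 = $576, leaving $2,736.
Working Family Credit: 3% of the $11,200 excess over $26,500 is $336; credit = $7,925 − $336 = $7,589.
Retirement Saver's Credit: $37,700 is $9,400 into a $10,000 phase-out range, leaving 600/10,000 of the credit: $250 × 600/10,000 = $15.
Commuter Credit: $37,700 is below the $39,900 cutoff, so the full $3,175 applies.
Total: $2,736 + $7,589 + $15 + $3,175 = $13,515.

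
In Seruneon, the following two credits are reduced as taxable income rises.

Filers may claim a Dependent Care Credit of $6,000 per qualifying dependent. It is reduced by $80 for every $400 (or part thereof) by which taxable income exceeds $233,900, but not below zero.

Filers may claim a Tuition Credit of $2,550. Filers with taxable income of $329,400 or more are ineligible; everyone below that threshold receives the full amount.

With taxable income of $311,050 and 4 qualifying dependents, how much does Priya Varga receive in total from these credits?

Dependent Care Credit: base = 4 × $6,000 = $24,000. income exceeds $233,900 by $77,150, which is 193 full-or-partial $400 increments; reduction = 193 × $80 = $15,440, leaving $8,560.
Tuition Credit: $311,050 is below the $329,400 cutoff, so the full $2,550 applies.
Total: $8,560 + $2,550 = $11,110.

$11,110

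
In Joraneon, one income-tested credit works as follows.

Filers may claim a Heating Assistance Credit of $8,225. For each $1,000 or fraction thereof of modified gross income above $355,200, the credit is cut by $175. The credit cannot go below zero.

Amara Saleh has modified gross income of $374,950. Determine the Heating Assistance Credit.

$4,725

Heating Assistance Credit: income exceeds $355,200 by $19,750, which is 20 full-or-partial $1,000 increments; reduction = 20 × $175 = $3,500, leaving $4,725.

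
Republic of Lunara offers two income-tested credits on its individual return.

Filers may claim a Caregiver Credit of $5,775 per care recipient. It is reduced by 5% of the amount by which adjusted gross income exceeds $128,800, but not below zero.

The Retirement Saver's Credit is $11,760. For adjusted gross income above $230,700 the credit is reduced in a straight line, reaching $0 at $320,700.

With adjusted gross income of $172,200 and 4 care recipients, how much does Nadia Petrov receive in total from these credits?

Caregiver Credit: base = 4 × $5,775 = $23,100. 5% of the $43,400 excess over $128,800 is $2,170; credit = $23,100 − $2,170 = $20,930.
Retirement Saver's Credit: $172,200 is at or below the $230,700 threshold, so the full $11,760 applies.
Total: $20,930 + $11,760 = $32,690.

$32,690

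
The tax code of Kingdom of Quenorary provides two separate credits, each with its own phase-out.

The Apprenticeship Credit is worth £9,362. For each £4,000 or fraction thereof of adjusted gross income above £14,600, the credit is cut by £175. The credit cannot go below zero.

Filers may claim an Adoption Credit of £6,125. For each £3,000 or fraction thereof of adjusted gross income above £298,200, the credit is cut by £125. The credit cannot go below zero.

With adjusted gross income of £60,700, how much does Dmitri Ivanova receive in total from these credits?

£13,387

Apprenticeship Credit: income exceeds £14,600 by £46,100, which is 12 full-or-partial £4,000 increments; reduction = 12 × £175 = £2,100, leaving £7,262.
Adoption Credit: £60,700 is at or below the £298,200 threshold, so the full £6,125 applies.
Total: £7,262 + £6,125 = £13,387.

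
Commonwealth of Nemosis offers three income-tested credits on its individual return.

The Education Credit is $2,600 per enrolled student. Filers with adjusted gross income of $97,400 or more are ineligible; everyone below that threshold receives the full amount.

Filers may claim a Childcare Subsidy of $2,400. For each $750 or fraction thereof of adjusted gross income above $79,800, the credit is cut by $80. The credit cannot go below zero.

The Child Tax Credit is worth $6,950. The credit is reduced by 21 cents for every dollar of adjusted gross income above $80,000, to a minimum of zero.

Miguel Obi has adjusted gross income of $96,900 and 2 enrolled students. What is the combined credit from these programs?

$9,161

Education Credit: base = 2 × $2,600 = $5,200. $96,900 is below the $97,400 cutoff, so the full $5,200 applies.
Childcare Subsidy: income exceeds $79,800 by $17,100, which is 23 full-or-partial $750 increments; reduction = 23 × $80 = $1,840, leaving $560.
Child Tax Credit: 21% of the $16,900 excess over $80,000 is $3,549; credit = $6,950 − $3,549 = $3,401.
Total: $5,200 + $560 + $3,401 = $9,161.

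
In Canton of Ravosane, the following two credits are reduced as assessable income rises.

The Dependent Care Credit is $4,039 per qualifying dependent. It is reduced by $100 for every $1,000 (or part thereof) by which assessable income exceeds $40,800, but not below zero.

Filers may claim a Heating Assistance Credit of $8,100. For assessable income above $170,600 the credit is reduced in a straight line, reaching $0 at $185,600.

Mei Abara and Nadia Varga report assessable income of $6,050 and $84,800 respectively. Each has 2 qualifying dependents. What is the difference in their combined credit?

Mei ($6,050): Dependent Care Credit: base = 2 × $4,039 = $8,078. $6,050 is at or below the $40,800 threshold, so the full $8,078 applies. Heating Assistance Credit: $6,050 is at or below the $170,600 threshold, so the full $8,100 applies. total $8,078 + $8,100 = $16,178
Nadia ($84,800): Dependent Care Credit: base = 2 × $4,039 = $8,078. income exceeds $40,800 by $44,000, which is 44 full-or-partial $1,000 increments; reduction = 44 × $100 = $4,400, leaving $3,678. Heating Assistance Credit: $84,800 is at or below the $170,600 threshold, so the full $8,100 applies. total $3,678 + $8,100 = $11,778
Difference: |$16,178 − $11,778| = $4,400.

$4,400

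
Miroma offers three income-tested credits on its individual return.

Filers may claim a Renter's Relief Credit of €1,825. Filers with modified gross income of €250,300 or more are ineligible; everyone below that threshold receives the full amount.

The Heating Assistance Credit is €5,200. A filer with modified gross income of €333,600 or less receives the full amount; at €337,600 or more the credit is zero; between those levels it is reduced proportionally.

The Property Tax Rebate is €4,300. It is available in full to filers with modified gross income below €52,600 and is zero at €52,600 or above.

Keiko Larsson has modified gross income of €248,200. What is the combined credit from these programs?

€7,025

Renter's Relief Credit: €248,200 is below the €250,300 cutoff, so the full €1,825 applies.
Heating Assistance Credit: €248,200 is at or below the €333,600 threshold, so the full €5,200 applies.
Property Tax Rebate: €248,200 meets or exceeds the €52,600 cutoff, so the credit is €0.
Total: €1,825 + €5,200 + €0 = €7,025.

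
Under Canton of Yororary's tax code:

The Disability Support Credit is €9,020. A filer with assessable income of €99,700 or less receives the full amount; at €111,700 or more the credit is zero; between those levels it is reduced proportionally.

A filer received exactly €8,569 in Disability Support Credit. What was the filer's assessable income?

€8,569 is 8,569/9,020 of the full €9,020, so 451/9,020 of the €12,000 range has been used: income = €99,700 + €12,000 × 451/9,020 = €100,300.

€100,300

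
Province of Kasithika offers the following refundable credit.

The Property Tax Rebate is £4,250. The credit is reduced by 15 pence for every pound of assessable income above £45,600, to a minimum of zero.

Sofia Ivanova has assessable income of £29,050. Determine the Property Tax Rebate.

Property Tax Rebate: £29,050 is at or below the £45,600 threshold, so the full £4,250 applies.

£4,250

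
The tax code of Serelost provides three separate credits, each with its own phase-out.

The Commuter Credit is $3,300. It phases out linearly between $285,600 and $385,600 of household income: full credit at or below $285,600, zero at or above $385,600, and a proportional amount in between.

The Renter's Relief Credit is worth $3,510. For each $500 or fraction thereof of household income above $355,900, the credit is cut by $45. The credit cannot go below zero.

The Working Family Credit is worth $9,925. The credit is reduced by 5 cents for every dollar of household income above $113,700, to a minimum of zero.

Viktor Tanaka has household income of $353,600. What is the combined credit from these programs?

$4,566

Commuter Credit: $353,600 is $68,000 into a $100,000 phase-out range, leaving 32,000/100,000 of the credit: $3,300 × 32,000/100,000 = $1,056.
Renter's Relief Credit: $353,600 is at or below the $355,900 threshold, so the full $3,510 applies.
Working Family Credit: 5% of the $239,900 excess over $113,700 is $11,995 ≥ base, so the credit is $0.
Total: $1,056 + $3,510 + $0 = $4,566.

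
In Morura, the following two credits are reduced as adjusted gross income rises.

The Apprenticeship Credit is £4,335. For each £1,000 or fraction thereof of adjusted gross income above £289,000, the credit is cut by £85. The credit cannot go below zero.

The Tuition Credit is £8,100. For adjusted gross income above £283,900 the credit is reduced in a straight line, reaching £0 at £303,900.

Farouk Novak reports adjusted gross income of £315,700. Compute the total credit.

£2,040

Apprenticeship Credit: income exceeds £289,000 by £26,700, which is 27 full-or-partial £1,000 increments; reduction = 27 × £85 = £2,295, leaving £2,040.
Tuition Credit: £315,700 is at or above £303,900, so the credit is £0.
Total: £2,040 + £0 = £2,040.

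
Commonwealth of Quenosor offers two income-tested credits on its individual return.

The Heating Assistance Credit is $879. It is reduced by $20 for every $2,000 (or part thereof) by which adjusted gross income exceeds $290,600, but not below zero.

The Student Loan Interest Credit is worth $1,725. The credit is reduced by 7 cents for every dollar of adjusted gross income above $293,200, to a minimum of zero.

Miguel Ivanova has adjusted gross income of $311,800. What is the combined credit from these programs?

Heating Assistance Credit: income exceeds $290,600 by $21,200, which is 11 full-or-partial $2,000 increments; reduction = 11 × $20 = $220, leaving $659.
Student Loan Interest Credit: 7% of the $18,600 excess over $293,200 is $1,302; credit = $1,725 − $1,302 = $423.
Total: $659 + $423 = $1,082.

$1,082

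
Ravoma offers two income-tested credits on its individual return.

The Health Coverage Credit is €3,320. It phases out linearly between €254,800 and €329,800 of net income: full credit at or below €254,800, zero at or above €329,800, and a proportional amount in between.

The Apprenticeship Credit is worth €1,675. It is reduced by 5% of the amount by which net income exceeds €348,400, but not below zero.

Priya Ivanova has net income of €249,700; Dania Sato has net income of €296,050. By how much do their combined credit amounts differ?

€1,826

Priya (€249,700): Health Coverage Credit: €249,700 is at or below the €254,800 threshold, so the full €3,320 applies. Apprenticeship Credit: €249,700 is at or below the €348,400 threshold, so the full €1,675 applies. total €3,320 + €1,675 = €4,995
Dania (€296,050): Health Coverage Credit: €296,050 is €41,250 into a €75,000 phase-out range, leaving 33,750/75,000 of the credit: €3,320 × 33,750/75,000 = €1,494. Apprenticeship Credit: €296,050 is at or below the €348,400 threshold, so the full €1,675 applies. total €1,494 + €1,675 = €3,169
Difference: |€4,995 − €3,169| = €1,826.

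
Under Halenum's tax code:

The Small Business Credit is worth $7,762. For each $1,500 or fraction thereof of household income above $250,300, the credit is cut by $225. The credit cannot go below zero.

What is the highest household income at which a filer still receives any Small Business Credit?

$301,300

After 34 increments the reduction is 34 × $225 = $7,650, leaving $112; one more increment wipes it out. Increment 34 ends at excess 34 × $1,500 = $51,000, so the highest qualifying income is $250,300 + $51,000 = $301,300.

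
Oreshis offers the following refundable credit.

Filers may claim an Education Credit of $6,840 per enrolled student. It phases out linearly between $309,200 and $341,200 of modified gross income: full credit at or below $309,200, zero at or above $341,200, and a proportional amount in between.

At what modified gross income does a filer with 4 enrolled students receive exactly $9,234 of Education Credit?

$330,400

Full credit = 4 × $6,840 = $27,360.
$9,234 is 9,234/27,360 of the full $27,360, so 18,126/27,360 of the $32,000 range has been used: income = $309,200 + $32,000 × 18,126/27,360 = $330,400.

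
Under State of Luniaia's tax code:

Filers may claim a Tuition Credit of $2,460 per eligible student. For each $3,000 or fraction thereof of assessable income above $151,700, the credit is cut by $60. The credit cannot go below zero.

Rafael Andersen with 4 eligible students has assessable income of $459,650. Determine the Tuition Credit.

$3,660

Tuition Credit: base = 4 × $2,460 = $9,840. income exceeds $151,700 by $307,950, which is 103 full-or-partial $3,000 increments; reduction = 103 × $60 = $6,180, leaving $3,660.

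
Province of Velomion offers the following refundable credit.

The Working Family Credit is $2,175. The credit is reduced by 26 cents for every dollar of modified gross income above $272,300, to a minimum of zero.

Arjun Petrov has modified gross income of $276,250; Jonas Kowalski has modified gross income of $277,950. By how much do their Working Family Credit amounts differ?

Arjun ($276,250): Working Family Credit: 26% of the $3,950 excess over $272,300 is $1,027; credit = $2,175 − $1,027 = $1,148.
Jonas ($277,950): Working Family Credit: 26% of the $5,650 excess over $272,300 is $1,469; credit = $2,175 − $1,469 = $706.
Difference: |$1,148 − $706| = $442.

$442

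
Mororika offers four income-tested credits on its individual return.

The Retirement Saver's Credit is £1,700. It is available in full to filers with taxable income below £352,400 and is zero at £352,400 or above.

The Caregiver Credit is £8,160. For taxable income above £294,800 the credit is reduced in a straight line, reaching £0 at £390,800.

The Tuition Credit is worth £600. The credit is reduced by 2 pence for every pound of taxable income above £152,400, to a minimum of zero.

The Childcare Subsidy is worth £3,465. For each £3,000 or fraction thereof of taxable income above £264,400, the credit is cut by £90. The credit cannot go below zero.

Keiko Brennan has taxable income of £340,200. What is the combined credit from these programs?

Retirement Saver's Credit: £340,200 is below the £352,400 cutoff, so the full £1,700 applies.
Caregiver Credit: £340,200 is £45,400 into a £96,000 phase-out range, leaving 50,600/96,000 of the credit: £8,160 × 50,600/96,000 = £4,301.
Tuition Credit: 2% of the £187,800 excess over £152,400 is £3,756 ≥ base, so the credit is £0.
Childcare Subsidy: income exceeds £264,400 by £75,800, which is 26 full-or-partial £3,000 increments; reduction = 26 × £90 = £2,340, leaving £1,125.
Total: £1,700 + £4,301 + £0 + £1,125 = £7,126.

£7,126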